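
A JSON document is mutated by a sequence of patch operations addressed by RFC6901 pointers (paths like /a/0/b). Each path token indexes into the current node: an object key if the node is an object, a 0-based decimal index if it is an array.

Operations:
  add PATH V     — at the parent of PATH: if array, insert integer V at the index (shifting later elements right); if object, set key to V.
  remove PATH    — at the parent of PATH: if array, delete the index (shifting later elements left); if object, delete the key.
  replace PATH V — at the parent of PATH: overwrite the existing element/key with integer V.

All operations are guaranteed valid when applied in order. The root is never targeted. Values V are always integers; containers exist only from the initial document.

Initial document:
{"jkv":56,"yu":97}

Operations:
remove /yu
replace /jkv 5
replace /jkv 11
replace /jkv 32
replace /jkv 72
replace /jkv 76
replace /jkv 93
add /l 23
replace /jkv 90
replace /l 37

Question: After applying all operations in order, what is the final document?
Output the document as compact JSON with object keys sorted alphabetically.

Answer: {"jkv":90,"l":37}

Derivation:
After op 1 (remove /yu): {"jkv":56}
After op 2 (replace /jkv 5): {"jkv":5}
After op 3 (replace /jkv 11): {"jkv":11}
After op 4 (replace /jkv 32): {"jkv":32}
After op 5 (replace /jkv 72): {"jkv":72}
After op 6 (replace /jkv 76): {"jkv":76}
After op 7 (replace /jkv 93): {"jkv":93}
After op 8 (add /l 23): {"jkv":93,"l":23}
After op 9 (replace /jkv 90): {"jkv":90,"l":23}
After op 10 (replace /l 37): {"jkv":90,"l":37}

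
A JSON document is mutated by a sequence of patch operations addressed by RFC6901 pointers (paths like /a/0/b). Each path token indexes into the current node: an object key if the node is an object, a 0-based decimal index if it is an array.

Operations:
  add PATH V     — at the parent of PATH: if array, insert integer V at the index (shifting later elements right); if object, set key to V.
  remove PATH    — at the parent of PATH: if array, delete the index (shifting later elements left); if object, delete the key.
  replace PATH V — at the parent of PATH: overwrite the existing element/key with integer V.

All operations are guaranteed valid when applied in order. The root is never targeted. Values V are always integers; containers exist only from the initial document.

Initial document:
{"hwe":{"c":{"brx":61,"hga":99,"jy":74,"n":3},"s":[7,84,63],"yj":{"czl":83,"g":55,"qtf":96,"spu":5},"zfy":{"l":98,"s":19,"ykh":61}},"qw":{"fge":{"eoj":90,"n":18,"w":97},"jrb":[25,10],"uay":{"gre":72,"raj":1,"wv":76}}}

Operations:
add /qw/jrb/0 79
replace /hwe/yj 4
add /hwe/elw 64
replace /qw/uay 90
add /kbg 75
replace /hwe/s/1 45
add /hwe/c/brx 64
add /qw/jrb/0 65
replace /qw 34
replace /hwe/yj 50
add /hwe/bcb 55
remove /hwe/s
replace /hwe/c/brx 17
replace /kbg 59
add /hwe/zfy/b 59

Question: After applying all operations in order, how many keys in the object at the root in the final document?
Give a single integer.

Answer: 3

Derivation:
After op 1 (add /qw/jrb/0 79): {"hwe":{"c":{"brx":61,"hga":99,"jy":74,"n":3},"s":[7,84,63],"yj":{"czl":83,"g":55,"qtf":96,"spu":5},"zfy":{"l":98,"s":19,"ykh":61}},"qw":{"fge":{"eoj":90,"n":18,"w":97},"jrb":[79,25,10],"uay":{"gre":72,"raj":1,"wv":76}}}
After op 2 (replace /hwe/yj 4): {"hwe":{"c":{"brx":61,"hga":99,"jy":74,"n":3},"s":[7,84,63],"yj":4,"zfy":{"l":98,"s":19,"ykh":61}},"qw":{"fge":{"eoj":90,"n":18,"w":97},"jrb":[79,25,10],"uay":{"gre":72,"raj":1,"wv":76}}}
After op 3 (add /hwe/elw 64): {"hwe":{"c":{"brx":61,"hga":99,"jy":74,"n":3},"elw":64,"s":[7,84,63],"yj":4,"zfy":{"l":98,"s":19,"ykh":61}},"qw":{"fge":{"eoj":90,"n":18,"w":97},"jrb":[79,25,10],"uay":{"gre":72,"raj":1,"wv":76}}}
After op 4 (replace /qw/uay 90): {"hwe":{"c":{"brx":61,"hga":99,"jy":74,"n":3},"elw":64,"s":[7,84,63],"yj":4,"zfy":{"l":98,"s":19,"ykh":61}},"qw":{"fge":{"eoj":90,"n":18,"w":97},"jrb":[79,25,10],"uay":90}}
After op 5 (add /kbg 75): {"hwe":{"c":{"brx":61,"hga":99,"jy":74,"n":3},"elw":64,"s":[7,84,63],"yj":4,"zfy":{"l":98,"s":19,"ykh":61}},"kbg":75,"qw":{"fge":{"eoj":90,"n":18,"w":97},"jrb":[79,25,10],"uay":90}}
After op 6 (replace /hwe/s/1 45): {"hwe":{"c":{"brx":61,"hga":99,"jy":74,"n":3},"elw":64,"s":[7,45,63],"yj":4,"zfy":{"l":98,"s":19,"ykh":61}},"kbg":75,"qw":{"fge":{"eoj":90,"n":18,"w":97},"jrb":[79,25,10],"uay":90}}
After op 7 (add /hwe/c/brx 64): {"hwe":{"c":{"brx":64,"hga":99,"jy":74,"n":3},"elw":64,"s":[7,45,63],"yj":4,"zfy":{"l":98,"s":19,"ykh":61}},"kbg":75,"qw":{"fge":{"eoj":90,"n":18,"w":97},"jrb":[79,25,10],"uay":90}}
After op 8 (add /qw/jrb/0 65): {"hwe":{"c":{"brx":64,"hga":99,"jy":74,"n":3},"elw":64,"s":[7,45,63],"yj":4,"zfy":{"l":98,"s":19,"ykh":61}},"kbg":75,"qw":{"fge":{"eoj":90,"n":18,"w":97},"jrb":[65,79,25,10],"uay":90}}
After op 9 (replace /qw 34): {"hwe":{"c":{"brx":64,"hga":99,"jy":74,"n":3},"elw":64,"s":[7,45,63],"yj":4,"zfy":{"l":98,"s":19,"ykh":61}},"kbg":75,"qw":34}
After op 10 (replace /hwe/yj 50): {"hwe":{"c":{"brx":64,"hga":99,"jy":74,"n":3},"elw":64,"s":[7,45,63],"yj":50,"zfy":{"l":98,"s":19,"ykh":61}},"kbg":75,"qw":34}
After op 11 (add /hwe/bcb 55): {"hwe":{"bcb":55,"c":{"brx":64,"hga":99,"jy":74,"n":3},"elw":64,"s":[7,45,63],"yj":50,"zfy":{"l":98,"s":19,"ykh":61}},"kbg":75,"qw":34}
After op 12 (remove /hwe/s): {"hwe":{"bcb":55,"c":{"brx":64,"hga":99,"jy":74,"n":3},"elw":64,"yj":50,"zfy":{"l":98,"s":19,"ykh":61}},"kbg":75,"qw":34}
After op 13 (replace /hwe/c/brx 17): {"hwe":{"bcb":55,"c":{"brx":17,"hga":99,"jy":74,"n":3},"elw":64,"yj":50,"zfy":{"l":98,"s":19,"ykh":61}},"kbg":75,"qw":34}
After op 14 (replace /kbg 59): {"hwe":{"bcb":55,"c":{"brx":17,"hga":99,"jy":74,"n":3},"elw":64,"yj":50,"zfy":{"l":98,"s":19,"ykh":61}},"kbg":59,"qw":34}
After op 15 (add /hwe/zfy/b 59): {"hwe":{"bcb":55,"c":{"brx":17,"hga":99,"jy":74,"n":3},"elw":64,"yj":50,"zfy":{"b":59,"l":98,"s":19,"ykh":61}},"kbg":59,"qw":34}
Size at the root: 3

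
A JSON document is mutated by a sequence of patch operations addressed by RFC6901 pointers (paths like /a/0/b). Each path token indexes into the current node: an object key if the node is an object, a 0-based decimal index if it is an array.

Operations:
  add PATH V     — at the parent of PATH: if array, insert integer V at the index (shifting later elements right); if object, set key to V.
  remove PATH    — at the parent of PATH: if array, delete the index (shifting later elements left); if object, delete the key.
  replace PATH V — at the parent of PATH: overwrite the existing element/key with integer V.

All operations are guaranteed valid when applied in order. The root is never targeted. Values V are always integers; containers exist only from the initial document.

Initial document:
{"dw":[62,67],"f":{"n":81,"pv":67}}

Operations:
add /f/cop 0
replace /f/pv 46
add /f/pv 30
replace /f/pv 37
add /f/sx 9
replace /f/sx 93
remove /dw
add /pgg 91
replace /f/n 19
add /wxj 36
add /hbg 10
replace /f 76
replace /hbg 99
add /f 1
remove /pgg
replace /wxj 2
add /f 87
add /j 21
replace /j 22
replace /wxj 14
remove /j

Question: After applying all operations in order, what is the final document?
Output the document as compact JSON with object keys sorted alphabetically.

After op 1 (add /f/cop 0): {"dw":[62,67],"f":{"cop":0,"n":81,"pv":67}}
After op 2 (replace /f/pv 46): {"dw":[62,67],"f":{"cop":0,"n":81,"pv":46}}
After op 3 (add /f/pv 30): {"dw":[62,67],"f":{"cop":0,"n":81,"pv":30}}
After op 4 (replace /f/pv 37): {"dw":[62,67],"f":{"cop":0,"n":81,"pv":37}}
After op 5 (add /f/sx 9): {"dw":[62,67],"f":{"cop":0,"n":81,"pv":37,"sx":9}}
After op 6 (replace /f/sx 93): {"dw":[62,67],"f":{"cop":0,"n":81,"pv":37,"sx":93}}
After op 7 (remove /dw): {"f":{"cop":0,"n":81,"pv":37,"sx":93}}
After op 8 (add /pgg 91): {"f":{"cop":0,"n":81,"pv":37,"sx":93},"pgg":91}
After op 9 (replace /f/n 19): {"f":{"cop":0,"n":19,"pv":37,"sx":93},"pgg":91}
After op 10 (add /wxj 36): {"f":{"cop":0,"n":19,"pv":37,"sx":93},"pgg":91,"wxj":36}
After op 11 (add /hbg 10): {"f":{"cop":0,"n":19,"pv":37,"sx":93},"hbg":10,"pgg":91,"wxj":36}
After op 12 (replace /f 76): {"f":76,"hbg":10,"pgg":91,"wxj":36}
After op 13 (replace /hbg 99): {"f":76,"hbg":99,"pgg":91,"wxj":36}
After op 14 (add /f 1): {"f":1,"hbg":99,"pgg":91,"wxj":36}
After op 15 (remove /pgg): {"f":1,"hbg":99,"wxj":36}
After op 16 (replace /wxj 2): {"f":1,"hbg":99,"wxj":2}
After op 17 (add /f 87): {"f":87,"hbg":99,"wxj":2}
After op 18 (add /j 21): {"f":87,"hbg":99,"j":21,"wxj":2}
After op 19 (replace /j 22): {"f":87,"hbg":99,"j":22,"wxj":2}
After op 20 (replace /wxj 14): {"f":87,"hbg":99,"j":22,"wxj":14}
After op 21 (remove /j): {"f":87,"hbg":99,"wxj":14}

Answer: {"f":87,"hbg":99,"wxj":14}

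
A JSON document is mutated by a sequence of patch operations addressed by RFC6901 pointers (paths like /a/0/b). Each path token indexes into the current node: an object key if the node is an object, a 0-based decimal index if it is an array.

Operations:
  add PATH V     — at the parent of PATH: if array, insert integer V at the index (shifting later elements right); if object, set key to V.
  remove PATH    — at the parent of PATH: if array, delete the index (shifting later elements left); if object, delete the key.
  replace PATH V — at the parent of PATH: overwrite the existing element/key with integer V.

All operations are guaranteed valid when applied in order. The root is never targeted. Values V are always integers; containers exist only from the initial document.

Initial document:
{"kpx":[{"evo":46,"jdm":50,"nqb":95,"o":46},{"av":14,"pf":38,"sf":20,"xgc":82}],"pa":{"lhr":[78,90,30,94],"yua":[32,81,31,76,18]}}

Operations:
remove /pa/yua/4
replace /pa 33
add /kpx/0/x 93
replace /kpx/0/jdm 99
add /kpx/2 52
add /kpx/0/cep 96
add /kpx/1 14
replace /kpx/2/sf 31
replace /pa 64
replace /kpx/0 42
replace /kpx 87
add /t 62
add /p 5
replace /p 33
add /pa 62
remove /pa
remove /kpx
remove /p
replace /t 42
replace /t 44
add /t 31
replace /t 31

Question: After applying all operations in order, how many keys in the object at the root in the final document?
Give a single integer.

Answer: 1

Derivation:
After op 1 (remove /pa/yua/4): {"kpx":[{"evo":46,"jdm":50,"nqb":95,"o":46},{"av":14,"pf":38,"sf":20,"xgc":82}],"pa":{"lhr":[78,90,30,94],"yua":[32,81,31,76]}}
After op 2 (replace /pa 33): {"kpx":[{"evo":46,"jdm":50,"nqb":95,"o":46},{"av":14,"pf":38,"sf":20,"xgc":82}],"pa":33}
After op 3 (add /kpx/0/x 93): {"kpx":[{"evo":46,"jdm":50,"nqb":95,"o":46,"x":93},{"av":14,"pf":38,"sf":20,"xgc":82}],"pa":33}
After op 4 (replace /kpx/0/jdm 99): {"kpx":[{"evo":46,"jdm":99,"nqb":95,"o":46,"x":93},{"av":14,"pf":38,"sf":20,"xgc":82}],"pa":33}
After op 5 (add /kpx/2 52): {"kpx":[{"evo":46,"jdm":99,"nqb":95,"o":46,"x":93},{"av":14,"pf":38,"sf":20,"xgc":82},52],"pa":33}
After op 6 (add /kpx/0/cep 96): {"kpx":[{"cep":96,"evo":46,"jdm":99,"nqb":95,"o":46,"x":93},{"av":14,"pf":38,"sf":20,"xgc":82},52],"pa":33}
After op 7 (add /kpx/1 14): {"kpx":[{"cep":96,"evo":46,"jdm":99,"nqb":95,"o":46,"x":93},14,{"av":14,"pf":38,"sf":20,"xgc":82},52],"pa":33}
After op 8 (replace /kpx/2/sf 31): {"kpx":[{"cep":96,"evo":46,"jdm":99,"nqb":95,"o":46,"x":93},14,{"av":14,"pf":38,"sf":31,"xgc":82},52],"pa":33}
After op 9 (replace /pa 64): {"kpx":[{"cep":96,"evo":46,"jdm":99,"nqb":95,"o":46,"x":93},14,{"av":14,"pf":38,"sf":31,"xgc":82},52],"pa":64}
After op 10 (replace /kpx/0 42): {"kpx":[42,14,{"av":14,"pf":38,"sf":31,"xgc":82},52],"pa":64}
After op 11 (replace /kpx 87): {"kpx":87,"pa":64}
After op 12 (add /t 62): {"kpx":87,"pa":64,"t":62}
After op 13 (add /p 5): {"kpx":87,"p":5,"pa":64,"t":62}
After op 14 (replace /p 33): {"kpx":87,"p":33,"pa":64,"t":62}
After op 15 (add /pa 62): {"kpx":87,"p":33,"pa":62,"t":62}
After op 16 (remove /pa): {"kpx":87,"p":33,"t":62}
After op 17 (remove /kpx): {"p":33,"t":62}
After op 18 (remove /p): {"t":62}
After op 19 (replace /t 42): {"t":42}
After op 20 (replace /t 44): {"t":44}
After op 21 (add /t 31): {"t":31}
After op 22 (replace /t 31): {"t":31}
Size at the root: 1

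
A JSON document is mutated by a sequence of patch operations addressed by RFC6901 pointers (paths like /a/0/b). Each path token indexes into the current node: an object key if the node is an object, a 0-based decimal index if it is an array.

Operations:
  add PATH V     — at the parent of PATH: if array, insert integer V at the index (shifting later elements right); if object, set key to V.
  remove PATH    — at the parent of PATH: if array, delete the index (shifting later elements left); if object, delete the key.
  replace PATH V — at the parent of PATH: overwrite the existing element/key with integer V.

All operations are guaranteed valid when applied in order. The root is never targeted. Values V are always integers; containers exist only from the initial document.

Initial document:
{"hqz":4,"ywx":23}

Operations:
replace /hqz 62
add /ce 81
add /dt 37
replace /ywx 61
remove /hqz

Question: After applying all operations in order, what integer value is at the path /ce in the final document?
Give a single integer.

After op 1 (replace /hqz 62): {"hqz":62,"ywx":23}
After op 2 (add /ce 81): {"ce":81,"hqz":62,"ywx":23}
After op 3 (add /dt 37): {"ce":81,"dt":37,"hqz":62,"ywx":23}
After op 4 (replace /ywx 61): {"ce":81,"dt":37,"hqz":62,"ywx":61}
After op 5 (remove /hqz): {"ce":81,"dt":37,"ywx":61}
Value at /ce: 81

Answer: 81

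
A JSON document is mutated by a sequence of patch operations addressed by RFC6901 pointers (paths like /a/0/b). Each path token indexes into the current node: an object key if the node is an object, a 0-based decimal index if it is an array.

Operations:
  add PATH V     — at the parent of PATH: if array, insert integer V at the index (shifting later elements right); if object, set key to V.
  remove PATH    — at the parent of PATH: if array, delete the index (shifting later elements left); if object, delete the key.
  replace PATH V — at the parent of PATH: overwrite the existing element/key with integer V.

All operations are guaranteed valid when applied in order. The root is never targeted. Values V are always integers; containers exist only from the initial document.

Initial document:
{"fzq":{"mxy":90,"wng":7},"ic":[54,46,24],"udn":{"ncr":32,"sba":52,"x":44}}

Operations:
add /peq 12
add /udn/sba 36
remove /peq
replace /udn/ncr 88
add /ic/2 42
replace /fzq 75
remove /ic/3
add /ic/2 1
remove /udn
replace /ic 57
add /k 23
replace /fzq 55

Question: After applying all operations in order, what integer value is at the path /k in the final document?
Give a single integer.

After op 1 (add /peq 12): {"fzq":{"mxy":90,"wng":7},"ic":[54,46,24],"peq":12,"udn":{"ncr":32,"sba":52,"x":44}}
After op 2 (add /udn/sba 36): {"fzq":{"mxy":90,"wng":7},"ic":[54,46,24],"peq":12,"udn":{"ncr":32,"sba":36,"x":44}}
After op 3 (remove /peq): {"fzq":{"mxy":90,"wng":7},"ic":[54,46,24],"udn":{"ncr":32,"sba":36,"x":44}}
After op 4 (replace /udn/ncr 88): {"fzq":{"mxy":90,"wng":7},"ic":[54,46,24],"udn":{"ncr":88,"sba":36,"x":44}}
After op 5 (add /ic/2 42): {"fzq":{"mxy":90,"wng":7},"ic":[54,46,42,24],"udn":{"ncr":88,"sba":36,"x":44}}
After op 6 (replace /fzq 75): {"fzq":75,"ic":[54,46,42,24],"udn":{"ncr":88,"sba":36,"x":44}}
After op 7 (remove /ic/3): {"fzq":75,"ic":[54,46,42],"udn":{"ncr":88,"sba":36,"x":44}}
After op 8 (add /ic/2 1): {"fzq":75,"ic":[54,46,1,42],"udn":{"ncr":88,"sba":36,"x":44}}
After op 9 (remove /udn): {"fzq":75,"ic":[54,46,1,42]}
After op 10 (replace /ic 57): {"fzq":75,"ic":57}
After op 11 (add /k 23): {"fzq":75,"ic":57,"k":23}
After op 12 (replace /fzq 55): {"fzq":55,"ic":57,"k":23}
Value at /k: 23

Answer: 23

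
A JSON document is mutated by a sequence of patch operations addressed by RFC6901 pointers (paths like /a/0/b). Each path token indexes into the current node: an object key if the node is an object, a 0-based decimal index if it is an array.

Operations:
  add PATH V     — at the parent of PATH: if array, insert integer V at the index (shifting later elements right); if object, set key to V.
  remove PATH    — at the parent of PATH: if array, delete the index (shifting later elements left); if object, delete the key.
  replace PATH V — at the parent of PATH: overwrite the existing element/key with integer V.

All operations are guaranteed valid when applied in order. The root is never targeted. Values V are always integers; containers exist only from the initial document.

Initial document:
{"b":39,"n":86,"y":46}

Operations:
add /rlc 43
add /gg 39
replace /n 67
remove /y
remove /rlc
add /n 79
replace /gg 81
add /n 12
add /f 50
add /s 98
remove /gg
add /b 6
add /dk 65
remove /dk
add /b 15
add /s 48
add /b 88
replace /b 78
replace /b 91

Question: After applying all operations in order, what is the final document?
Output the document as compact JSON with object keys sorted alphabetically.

Answer: {"b":91,"f":50,"n":12,"s":48}

Derivation:
After op 1 (add /rlc 43): {"b":39,"n":86,"rlc":43,"y":46}
After op 2 (add /gg 39): {"b":39,"gg":39,"n":86,"rlc":43,"y":46}
After op 3 (replace /n 67): {"b":39,"gg":39,"n":67,"rlc":43,"y":46}
After op 4 (remove /y): {"b":39,"gg":39,"n":67,"rlc":43}
After op 5 (remove /rlc): {"b":39,"gg":39,"n":67}
After op 6 (add /n 79): {"b":39,"gg":39,"n":79}
After op 7 (replace /gg 81): {"b":39,"gg":81,"n":79}
After op 8 (add /n 12): {"b":39,"gg":81,"n":12}
After op 9 (add /f 50): {"b":39,"f":50,"gg":81,"n":12}
After op 10 (add /s 98): {"b":39,"f":50,"gg":81,"n":12,"s":98}
After op 11 (remove /gg): {"b":39,"f":50,"n":12,"s":98}
After op 12 (add /b 6): {"b":6,"f":50,"n":12,"s":98}
After op 13 (add /dk 65): {"b":6,"dk":65,"f":50,"n":12,"s":98}
After op 14 (remove /dk): {"b":6,"f":50,"n":12,"s":98}
After op 15 (add /b 15): {"b":15,"f":50,"n":12,"s":98}
After op 16 (add /s 48): {"b":15,"f":50,"n":12,"s":48}
After op 17 (add /b 88): {"b":88,"f":50,"n":12,"s":48}
After op 18 (replace /b 78): {"b":78,"f":50,"n":12,"s":48}
After op 19 (replace /b 91): {"b":91,"f":50,"n":12,"s":48}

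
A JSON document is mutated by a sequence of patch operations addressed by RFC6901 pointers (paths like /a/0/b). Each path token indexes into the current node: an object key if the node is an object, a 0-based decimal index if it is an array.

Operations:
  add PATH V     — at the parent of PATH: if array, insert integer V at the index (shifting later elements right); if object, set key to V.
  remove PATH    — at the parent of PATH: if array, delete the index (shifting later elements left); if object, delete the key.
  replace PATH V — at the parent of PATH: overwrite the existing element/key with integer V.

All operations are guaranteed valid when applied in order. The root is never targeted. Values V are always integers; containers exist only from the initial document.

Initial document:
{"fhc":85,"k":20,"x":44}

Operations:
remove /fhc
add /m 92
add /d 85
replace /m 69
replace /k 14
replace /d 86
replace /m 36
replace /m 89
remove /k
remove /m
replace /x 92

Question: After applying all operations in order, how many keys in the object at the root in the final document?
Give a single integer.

After op 1 (remove /fhc): {"k":20,"x":44}
After op 2 (add /m 92): {"k":20,"m":92,"x":44}
After op 3 (add /d 85): {"d":85,"k":20,"m":92,"x":44}
After op 4 (replace /m 69): {"d":85,"k":20,"m":69,"x":44}
After op 5 (replace /k 14): {"d":85,"k":14,"m":69,"x":44}
After op 6 (replace /d 86): {"d":86,"k":14,"m":69,"x":44}
After op 7 (replace /m 36): {"d":86,"k":14,"m":36,"x":44}
After op 8 (replace /m 89): {"d":86,"k":14,"m":89,"x":44}
After op 9 (remove /k): {"d":86,"m":89,"x":44}
After op 10 (remove /m): {"d":86,"x":44}
After op 11 (replace /x 92): {"d":86,"x":92}
Size at the root: 2

Answer: 2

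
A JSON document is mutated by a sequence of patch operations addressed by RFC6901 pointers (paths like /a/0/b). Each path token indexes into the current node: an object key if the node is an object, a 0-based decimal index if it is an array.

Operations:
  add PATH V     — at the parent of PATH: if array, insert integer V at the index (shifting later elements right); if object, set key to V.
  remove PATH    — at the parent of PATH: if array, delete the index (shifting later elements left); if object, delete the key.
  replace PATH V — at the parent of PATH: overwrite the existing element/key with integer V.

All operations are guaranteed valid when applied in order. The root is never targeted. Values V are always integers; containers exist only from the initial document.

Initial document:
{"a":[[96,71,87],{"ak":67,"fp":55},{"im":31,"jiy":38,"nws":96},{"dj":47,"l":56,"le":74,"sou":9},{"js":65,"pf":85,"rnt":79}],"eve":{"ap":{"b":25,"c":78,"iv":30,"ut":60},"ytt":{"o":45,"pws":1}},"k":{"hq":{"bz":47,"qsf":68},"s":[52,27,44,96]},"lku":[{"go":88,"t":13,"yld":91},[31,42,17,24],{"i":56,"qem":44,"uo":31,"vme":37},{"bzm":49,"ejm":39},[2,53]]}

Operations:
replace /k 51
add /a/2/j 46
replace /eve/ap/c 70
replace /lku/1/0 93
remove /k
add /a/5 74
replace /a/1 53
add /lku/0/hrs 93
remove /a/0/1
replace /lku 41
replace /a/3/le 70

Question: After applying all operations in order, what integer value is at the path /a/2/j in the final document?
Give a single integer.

Answer: 46

Derivation:
After op 1 (replace /k 51): {"a":[[96,71,87],{"ak":67,"fp":55},{"im":31,"jiy":38,"nws":96},{"dj":47,"l":56,"le":74,"sou":9},{"js":65,"pf":85,"rnt":79}],"eve":{"ap":{"b":25,"c":78,"iv":30,"ut":60},"ytt":{"o":45,"pws":1}},"k":51,"lku":[{"go":88,"t":13,"yld":91},[31,42,17,24],{"i":56,"qem":44,"uo":31,"vme":37},{"bzm":49,"ejm":39},[2,53]]}
After op 2 (add /a/2/j 46): {"a":[[96,71,87],{"ak":67,"fp":55},{"im":31,"j":46,"jiy":38,"nws":96},{"dj":47,"l":56,"le":74,"sou":9},{"js":65,"pf":85,"rnt":79}],"eve":{"ap":{"b":25,"c":78,"iv":30,"ut":60},"ytt":{"o":45,"pws":1}},"k":51,"lku":[{"go":88,"t":13,"yld":91},[31,42,17,24],{"i":56,"qem":44,"uo":31,"vme":37},{"bzm":49,"ejm":39},[2,53]]}
After op 3 (replace /eve/ap/c 70): {"a":[[96,71,87],{"ak":67,"fp":55},{"im":31,"j":46,"jiy":38,"nws":96},{"dj":47,"l":56,"le":74,"sou":9},{"js":65,"pf":85,"rnt":79}],"eve":{"ap":{"b":25,"c":70,"iv":30,"ut":60},"ytt":{"o":45,"pws":1}},"k":51,"lku":[{"go":88,"t":13,"yld":91},[31,42,17,24],{"i":56,"qem":44,"uo":31,"vme":37},{"bzm":49,"ejm":39},[2,53]]}
After op 4 (replace /lku/1/0 93): {"a":[[96,71,87],{"ak":67,"fp":55},{"im":31,"j":46,"jiy":38,"nws":96},{"dj":47,"l":56,"le":74,"sou":9},{"js":65,"pf":85,"rnt":79}],"eve":{"ap":{"b":25,"c":70,"iv":30,"ut":60},"ytt":{"o":45,"pws":1}},"k":51,"lku":[{"go":88,"t":13,"yld":91},[93,42,17,24],{"i":56,"qem":44,"uo":31,"vme":37},{"bzm":49,"ejm":39},[2,53]]}
After op 5 (remove /k): {"a":[[96,71,87],{"ak":67,"fp":55},{"im":31,"j":46,"jiy":38,"nws":96},{"dj":47,"l":56,"le":74,"sou":9},{"js":65,"pf":85,"rnt":79}],"eve":{"ap":{"b":25,"c":70,"iv":30,"ut":60},"ytt":{"o":45,"pws":1}},"lku":[{"go":88,"t":13,"yld":91},[93,42,17,24],{"i":56,"qem":44,"uo":31,"vme":37},{"bzm":49,"ejm":39},[2,53]]}
After op 6 (add /a/5 74): {"a":[[96,71,87],{"ak":67,"fp":55},{"im":31,"j":46,"jiy":38,"nws":96},{"dj":47,"l":56,"le":74,"sou":9},{"js":65,"pf":85,"rnt":79},74],"eve":{"ap":{"b":25,"c":70,"iv":30,"ut":60},"ytt":{"o":45,"pws":1}},"lku":[{"go":88,"t":13,"yld":91},[93,42,17,24],{"i":56,"qem":44,"uo":31,"vme":37},{"bzm":49,"ejm":39},[2,53]]}
After op 7 (replace /a/1 53): {"a":[[96,71,87],53,{"im":31,"j":46,"jiy":38,"nws":96},{"dj":47,"l":56,"le":74,"sou":9},{"js":65,"pf":85,"rnt":79},74],"eve":{"ap":{"b":25,"c":70,"iv":30,"ut":60},"ytt":{"o":45,"pws":1}},"lku":[{"go":88,"t":13,"yld":91},[93,42,17,24],{"i":56,"qem":44,"uo":31,"vme":37},{"bzm":49,"ejm":39},[2,53]]}
After op 8 (add /lku/0/hrs 93): {"a":[[96,71,87],53,{"im":31,"j":46,"jiy":38,"nws":96},{"dj":47,"l":56,"le":74,"sou":9},{"js":65,"pf":85,"rnt":79},74],"eve":{"ap":{"b":25,"c":70,"iv":30,"ut":60},"ytt":{"o":45,"pws":1}},"lku":[{"go":88,"hrs":93,"t":13,"yld":91},[93,42,17,24],{"i":56,"qem":44,"uo":31,"vme":37},{"bzm":49,"ejm":39},[2,53]]}
After op 9 (remove /a/0/1): {"a":[[96,87],53,{"im":31,"j":46,"jiy":38,"nws":96},{"dj":47,"l":56,"le":74,"sou":9},{"js":65,"pf":85,"rnt":79},74],"eve":{"ap":{"b":25,"c":70,"iv":30,"ut":60},"ytt":{"o":45,"pws":1}},"lku":[{"go":88,"hrs":93,"t":13,"yld":91},[93,42,17,24],{"i":56,"qem":44,"uo":31,"vme":37},{"bzm":49,"ejm":39},[2,53]]}
After op 10 (replace /lku 41): {"a":[[96,87],53,{"im":31,"j":46,"jiy":38,"nws":96},{"dj":47,"l":56,"le":74,"sou":9},{"js":65,"pf":85,"rnt":79},74],"eve":{"ap":{"b":25,"c":70,"iv":30,"ut":60},"ytt":{"o":45,"pws":1}},"lku":41}
After op 11 (replace /a/3/le 70): {"a":[[96,87],53,{"im":31,"j":46,"jiy":38,"nws":96},{"dj":47,"l":56,"le":70,"sou":9},{"js":65,"pf":85,"rnt":79},74],"eve":{"ap":{"b":25,"c":70,"iv":30,"ut":60},"ytt":{"o":45,"pws":1}},"lku":41}
Value at /a/2/j: 46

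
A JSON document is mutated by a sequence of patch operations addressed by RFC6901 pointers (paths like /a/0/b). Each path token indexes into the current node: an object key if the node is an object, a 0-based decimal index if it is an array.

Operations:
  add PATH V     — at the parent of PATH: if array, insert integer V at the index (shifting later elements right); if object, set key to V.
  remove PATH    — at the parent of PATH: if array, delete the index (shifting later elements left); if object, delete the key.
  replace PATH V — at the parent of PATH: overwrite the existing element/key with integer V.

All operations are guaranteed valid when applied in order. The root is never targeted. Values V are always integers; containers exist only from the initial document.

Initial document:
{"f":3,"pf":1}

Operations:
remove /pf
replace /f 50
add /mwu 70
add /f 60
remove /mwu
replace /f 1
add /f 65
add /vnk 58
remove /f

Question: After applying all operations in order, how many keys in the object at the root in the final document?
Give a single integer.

Answer: 1

Derivation:
After op 1 (remove /pf): {"f":3}
After op 2 (replace /f 50): {"f":50}
After op 3 (add /mwu 70): {"f":50,"mwu":70}
After op 4 (add /f 60): {"f":60,"mwu":70}
After op 5 (remove /mwu): {"f":60}
After op 6 (replace /f 1): {"f":1}
After op 7 (add /f 65): {"f":65}
After op 8 (add /vnk 58): {"f":65,"vnk":58}
After op 9 (remove /f): {"vnk":58}
Size at the root: 1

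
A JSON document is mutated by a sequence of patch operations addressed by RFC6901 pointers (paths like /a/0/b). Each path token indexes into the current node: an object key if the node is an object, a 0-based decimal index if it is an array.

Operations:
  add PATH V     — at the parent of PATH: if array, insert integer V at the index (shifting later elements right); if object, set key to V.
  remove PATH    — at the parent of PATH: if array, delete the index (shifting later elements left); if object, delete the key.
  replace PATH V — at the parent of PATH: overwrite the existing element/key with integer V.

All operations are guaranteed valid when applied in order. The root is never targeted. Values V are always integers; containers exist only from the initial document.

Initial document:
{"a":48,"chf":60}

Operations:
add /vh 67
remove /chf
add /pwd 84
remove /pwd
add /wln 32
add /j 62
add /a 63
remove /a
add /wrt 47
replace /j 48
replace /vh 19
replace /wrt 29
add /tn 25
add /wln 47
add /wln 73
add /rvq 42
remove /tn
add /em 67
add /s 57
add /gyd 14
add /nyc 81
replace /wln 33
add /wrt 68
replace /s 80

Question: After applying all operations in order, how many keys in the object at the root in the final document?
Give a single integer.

Answer: 9

Derivation:
After op 1 (add /vh 67): {"a":48,"chf":60,"vh":67}
After op 2 (remove /chf): {"a":48,"vh":67}
After op 3 (add /pwd 84): {"a":48,"pwd":84,"vh":67}
After op 4 (remove /pwd): {"a":48,"vh":67}
After op 5 (add /wln 32): {"a":48,"vh":67,"wln":32}
After op 6 (add /j 62): {"a":48,"j":62,"vh":67,"wln":32}
After op 7 (add /a 63): {"a":63,"j":62,"vh":67,"wln":32}
After op 8 (remove /a): {"j":62,"vh":67,"wln":32}
After op 9 (add /wrt 47): {"j":62,"vh":67,"wln":32,"wrt":47}
After op 10 (replace /j 48): {"j":48,"vh":67,"wln":32,"wrt":47}
After op 11 (replace /vh 19): {"j":48,"vh":19,"wln":32,"wrt":47}
After op 12 (replace /wrt 29): {"j":48,"vh":19,"wln":32,"wrt":29}
After op 13 (add /tn 25): {"j":48,"tn":25,"vh":19,"wln":32,"wrt":29}
After op 14 (add /wln 47): {"j":48,"tn":25,"vh":19,"wln":47,"wrt":29}
After op 15 (add /wln 73): {"j":48,"tn":25,"vh":19,"wln":73,"wrt":29}
After op 16 (add /rvq 42): {"j":48,"rvq":42,"tn":25,"vh":19,"wln":73,"wrt":29}
After op 17 (remove /tn): {"j":48,"rvq":42,"vh":19,"wln":73,"wrt":29}
After op 18 (add /em 67): {"em":67,"j":48,"rvq":42,"vh":19,"wln":73,"wrt":29}
After op 19 (add /s 57): {"em":67,"j":48,"rvq":42,"s":57,"vh":19,"wln":73,"wrt":29}
After op 20 (add /gyd 14): {"em":67,"gyd":14,"j":48,"rvq":42,"s":57,"vh":19,"wln":73,"wrt":29}
After op 21 (add /nyc 81): {"em":67,"gyd":14,"j":48,"nyc":81,"rvq":42,"s":57,"vh":19,"wln":73,"wrt":29}
After op 22 (replace /wln 33): {"em":67,"gyd":14,"j":48,"nyc":81,"rvq":42,"s":57,"vh":19,"wln":33,"wrt":29}
After op 23 (add /wrt 68): {"em":67,"gyd":14,"j":48,"nyc":81,"rvq":42,"s":57,"vh":19,"wln":33,"wrt":68}
After op 24 (replace /s 80): {"em":67,"gyd":14,"j":48,"nyc":81,"rvq":42,"s":80,"vh":19,"wln":33,"wrt":68}
Size at the root: 9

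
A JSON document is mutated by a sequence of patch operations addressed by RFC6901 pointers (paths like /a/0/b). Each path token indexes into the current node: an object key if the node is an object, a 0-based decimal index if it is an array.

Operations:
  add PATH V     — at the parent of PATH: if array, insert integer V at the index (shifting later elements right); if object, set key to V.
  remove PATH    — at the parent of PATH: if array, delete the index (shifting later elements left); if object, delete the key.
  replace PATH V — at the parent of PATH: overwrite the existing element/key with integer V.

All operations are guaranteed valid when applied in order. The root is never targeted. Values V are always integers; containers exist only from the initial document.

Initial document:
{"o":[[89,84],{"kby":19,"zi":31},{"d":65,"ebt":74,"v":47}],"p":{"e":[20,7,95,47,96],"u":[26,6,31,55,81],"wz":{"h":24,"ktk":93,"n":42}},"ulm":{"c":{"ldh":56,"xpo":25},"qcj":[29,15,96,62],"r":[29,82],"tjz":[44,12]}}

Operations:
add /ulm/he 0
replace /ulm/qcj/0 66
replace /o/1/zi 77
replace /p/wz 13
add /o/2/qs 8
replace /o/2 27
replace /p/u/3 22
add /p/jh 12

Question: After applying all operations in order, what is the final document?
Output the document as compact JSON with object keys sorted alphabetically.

After op 1 (add /ulm/he 0): {"o":[[89,84],{"kby":19,"zi":31},{"d":65,"ebt":74,"v":47}],"p":{"e":[20,7,95,47,96],"u":[26,6,31,55,81],"wz":{"h":24,"ktk":93,"n":42}},"ulm":{"c":{"ldh":56,"xpo":25},"he":0,"qcj":[29,15,96,62],"r":[29,82],"tjz":[44,12]}}
After op 2 (replace /ulm/qcj/0 66): {"o":[[89,84],{"kby":19,"zi":31},{"d":65,"ebt":74,"v":47}],"p":{"e":[20,7,95,47,96],"u":[26,6,31,55,81],"wz":{"h":24,"ktk":93,"n":42}},"ulm":{"c":{"ldh":56,"xpo":25},"he":0,"qcj":[66,15,96,62],"r":[29,82],"tjz":[44,12]}}
After op 3 (replace /o/1/zi 77): {"o":[[89,84],{"kby":19,"zi":77},{"d":65,"ebt":74,"v":47}],"p":{"e":[20,7,95,47,96],"u":[26,6,31,55,81],"wz":{"h":24,"ktk":93,"n":42}},"ulm":{"c":{"ldh":56,"xpo":25},"he":0,"qcj":[66,15,96,62],"r":[29,82],"tjz":[44,12]}}
After op 4 (replace /p/wz 13): {"o":[[89,84],{"kby":19,"zi":77},{"d":65,"ebt":74,"v":47}],"p":{"e":[20,7,95,47,96],"u":[26,6,31,55,81],"wz":13},"ulm":{"c":{"ldh":56,"xpo":25},"he":0,"qcj":[66,15,96,62],"r":[29,82],"tjz":[44,12]}}
After op 5 (add /o/2/qs 8): {"o":[[89,84],{"kby":19,"zi":77},{"d":65,"ebt":74,"qs":8,"v":47}],"p":{"e":[20,7,95,47,96],"u":[26,6,31,55,81],"wz":13},"ulm":{"c":{"ldh":56,"xpo":25},"he":0,"qcj":[66,15,96,62],"r":[29,82],"tjz":[44,12]}}
After op 6 (replace /o/2 27): {"o":[[89,84],{"kby":19,"zi":77},27],"p":{"e":[20,7,95,47,96],"u":[26,6,31,55,81],"wz":13},"ulm":{"c":{"ldh":56,"xpo":25},"he":0,"qcj":[66,15,96,62],"r":[29,82],"tjz":[44,12]}}
After op 7 (replace /p/u/3 22): {"o":[[89,84],{"kby":19,"zi":77},27],"p":{"e":[20,7,95,47,96],"u":[26,6,31,22,81],"wz":13},"ulm":{"c":{"ldh":56,"xpo":25},"he":0,"qcj":[66,15,96,62],"r":[29,82],"tjz":[44,12]}}
After op 8 (add /p/jh 12): {"o":[[89,84],{"kby":19,"zi":77},27],"p":{"e":[20,7,95,47,96],"jh":12,"u":[26,6,31,22,81],"wz":13},"ulm":{"c":{"ldh":56,"xpo":25},"he":0,"qcj":[66,15,96,62],"r":[29,82],"tjz":[44,12]}}

Answer: {"o":[[89,84],{"kby":19,"zi":77},27],"p":{"e":[20,7,95,47,96],"jh":12,"u":[26,6,31,22,81],"wz":13},"ulm":{"c":{"ldh":56,"xpo":25},"he":0,"qcj":[66,15,96,62],"r":[29,82],"tjz":[44,12]}}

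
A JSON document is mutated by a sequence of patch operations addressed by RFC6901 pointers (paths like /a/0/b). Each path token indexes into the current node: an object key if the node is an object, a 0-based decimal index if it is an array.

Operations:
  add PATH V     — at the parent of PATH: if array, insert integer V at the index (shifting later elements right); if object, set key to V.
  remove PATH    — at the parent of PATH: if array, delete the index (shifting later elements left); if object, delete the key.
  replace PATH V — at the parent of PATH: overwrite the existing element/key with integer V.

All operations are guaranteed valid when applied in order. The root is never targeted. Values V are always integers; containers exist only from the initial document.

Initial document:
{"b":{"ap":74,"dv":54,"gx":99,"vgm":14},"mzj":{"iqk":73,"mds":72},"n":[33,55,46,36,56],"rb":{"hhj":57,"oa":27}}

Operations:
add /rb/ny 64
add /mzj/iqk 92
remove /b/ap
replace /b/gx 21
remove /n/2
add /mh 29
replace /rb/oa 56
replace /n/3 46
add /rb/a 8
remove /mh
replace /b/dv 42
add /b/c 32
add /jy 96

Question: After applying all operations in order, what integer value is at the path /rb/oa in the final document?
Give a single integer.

Answer: 56

Derivation:
After op 1 (add /rb/ny 64): {"b":{"ap":74,"dv":54,"gx":99,"vgm":14},"mzj":{"iqk":73,"mds":72},"n":[33,55,46,36,56],"rb":{"hhj":57,"ny":64,"oa":27}}
After op 2 (add /mzj/iqk 92): {"b":{"ap":74,"dv":54,"gx":99,"vgm":14},"mzj":{"iqk":92,"mds":72},"n":[33,55,46,36,56],"rb":{"hhj":57,"ny":64,"oa":27}}
After op 3 (remove /b/ap): {"b":{"dv":54,"gx":99,"vgm":14},"mzj":{"iqk":92,"mds":72},"n":[33,55,46,36,56],"rb":{"hhj":57,"ny":64,"oa":27}}
After op 4 (replace /b/gx 21): {"b":{"dv":54,"gx":21,"vgm":14},"mzj":{"iqk":92,"mds":72},"n":[33,55,46,36,56],"rb":{"hhj":57,"ny":64,"oa":27}}
After op 5 (remove /n/2): {"b":{"dv":54,"gx":21,"vgm":14},"mzj":{"iqk":92,"mds":72},"n":[33,55,36,56],"rb":{"hhj":57,"ny":64,"oa":27}}
After op 6 (add /mh 29): {"b":{"dv":54,"gx":21,"vgm":14},"mh":29,"mzj":{"iqk":92,"mds":72},"n":[33,55,36,56],"rb":{"hhj":57,"ny":64,"oa":27}}
After op 7 (replace /rb/oa 56): {"b":{"dv":54,"gx":21,"vgm":14},"mh":29,"mzj":{"iqk":92,"mds":72},"n":[33,55,36,56],"rb":{"hhj":57,"ny":64,"oa":56}}
After op 8 (replace /n/3 46): {"b":{"dv":54,"gx":21,"vgm":14},"mh":29,"mzj":{"iqk":92,"mds":72},"n":[33,55,36,46],"rb":{"hhj":57,"ny":64,"oa":56}}
After op 9 (add /rb/a 8): {"b":{"dv":54,"gx":21,"vgm":14},"mh":29,"mzj":{"iqk":92,"mds":72},"n":[33,55,36,46],"rb":{"a":8,"hhj":57,"ny":64,"oa":56}}
After op 10 (remove /mh): {"b":{"dv":54,"gx":21,"vgm":14},"mzj":{"iqk":92,"mds":72},"n":[33,55,36,46],"rb":{"a":8,"hhj":57,"ny":64,"oa":56}}
After op 11 (replace /b/dv 42): {"b":{"dv":42,"gx":21,"vgm":14},"mzj":{"iqk":92,"mds":72},"n":[33,55,36,46],"rb":{"a":8,"hhj":57,"ny":64,"oa":56}}
After op 12 (add /b/c 32): {"b":{"c":32,"dv":42,"gx":21,"vgm":14},"mzj":{"iqk":92,"mds":72},"n":[33,55,36,46],"rb":{"a":8,"hhj":57,"ny":64,"oa":56}}
After op 13 (add /jy 96): {"b":{"c":32,"dv":42,"gx":21,"vgm":14},"jy":96,"mzj":{"iqk":92,"mds":72},"n":[33,55,36,46],"rb":{"a":8,"hhj":57,"ny":64,"oa":56}}
Value at /rb/oa: 56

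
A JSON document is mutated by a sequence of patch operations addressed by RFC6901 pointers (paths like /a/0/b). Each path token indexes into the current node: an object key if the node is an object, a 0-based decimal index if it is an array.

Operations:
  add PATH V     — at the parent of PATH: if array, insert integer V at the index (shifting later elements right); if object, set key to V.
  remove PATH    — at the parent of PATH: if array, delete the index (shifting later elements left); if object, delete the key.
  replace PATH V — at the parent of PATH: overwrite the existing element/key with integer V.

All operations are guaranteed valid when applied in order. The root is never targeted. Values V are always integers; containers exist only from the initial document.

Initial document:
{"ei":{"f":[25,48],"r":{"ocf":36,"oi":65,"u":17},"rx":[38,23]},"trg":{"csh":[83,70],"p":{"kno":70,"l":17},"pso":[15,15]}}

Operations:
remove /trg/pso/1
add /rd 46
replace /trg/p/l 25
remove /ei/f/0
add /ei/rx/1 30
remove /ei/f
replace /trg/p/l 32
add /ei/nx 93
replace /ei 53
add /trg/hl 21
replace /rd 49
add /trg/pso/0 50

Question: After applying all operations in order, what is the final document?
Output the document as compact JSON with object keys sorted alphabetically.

After op 1 (remove /trg/pso/1): {"ei":{"f":[25,48],"r":{"ocf":36,"oi":65,"u":17},"rx":[38,23]},"trg":{"csh":[83,70],"p":{"kno":70,"l":17},"pso":[15]}}
After op 2 (add /rd 46): {"ei":{"f":[25,48],"r":{"ocf":36,"oi":65,"u":17},"rx":[38,23]},"rd":46,"trg":{"csh":[83,70],"p":{"kno":70,"l":17},"pso":[15]}}
After op 3 (replace /trg/p/l 25): {"ei":{"f":[25,48],"r":{"ocf":36,"oi":65,"u":17},"rx":[38,23]},"rd":46,"trg":{"csh":[83,70],"p":{"kno":70,"l":25},"pso":[15]}}
After op 4 (remove /ei/f/0): {"ei":{"f":[48],"r":{"ocf":36,"oi":65,"u":17},"rx":[38,23]},"rd":46,"trg":{"csh":[83,70],"p":{"kno":70,"l":25},"pso":[15]}}
After op 5 (add /ei/rx/1 30): {"ei":{"f":[48],"r":{"ocf":36,"oi":65,"u":17},"rx":[38,30,23]},"rd":46,"trg":{"csh":[83,70],"p":{"kno":70,"l":25},"pso":[15]}}
After op 6 (remove /ei/f): {"ei":{"r":{"ocf":36,"oi":65,"u":17},"rx":[38,30,23]},"rd":46,"trg":{"csh":[83,70],"p":{"kno":70,"l":25},"pso":[15]}}
After op 7 (replace /trg/p/l 32): {"ei":{"r":{"ocf":36,"oi":65,"u":17},"rx":[38,30,23]},"rd":46,"trg":{"csh":[83,70],"p":{"kno":70,"l":32},"pso":[15]}}
After op 8 (add /ei/nx 93): {"ei":{"nx":93,"r":{"ocf":36,"oi":65,"u":17},"rx":[38,30,23]},"rd":46,"trg":{"csh":[83,70],"p":{"kno":70,"l":32},"pso":[15]}}
After op 9 (replace /ei 53): {"ei":53,"rd":46,"trg":{"csh":[83,70],"p":{"kno":70,"l":32},"pso":[15]}}
After op 10 (add /trg/hl 21): {"ei":53,"rd":46,"trg":{"csh":[83,70],"hl":21,"p":{"kno":70,"l":32},"pso":[15]}}
After op 11 (replace /rd 49): {"ei":53,"rd":49,"trg":{"csh":[83,70],"hl":21,"p":{"kno":70,"l":32},"pso":[15]}}
After op 12 (add /trg/pso/0 50): {"ei":53,"rd":49,"trg":{"csh":[83,70],"hl":21,"p":{"kno":70,"l":32},"pso":[50,15]}}

Answer: {"ei":53,"rd":49,"trg":{"csh":[83,70],"hl":21,"p":{"kno":70,"l":32},"pso":[50,15]}}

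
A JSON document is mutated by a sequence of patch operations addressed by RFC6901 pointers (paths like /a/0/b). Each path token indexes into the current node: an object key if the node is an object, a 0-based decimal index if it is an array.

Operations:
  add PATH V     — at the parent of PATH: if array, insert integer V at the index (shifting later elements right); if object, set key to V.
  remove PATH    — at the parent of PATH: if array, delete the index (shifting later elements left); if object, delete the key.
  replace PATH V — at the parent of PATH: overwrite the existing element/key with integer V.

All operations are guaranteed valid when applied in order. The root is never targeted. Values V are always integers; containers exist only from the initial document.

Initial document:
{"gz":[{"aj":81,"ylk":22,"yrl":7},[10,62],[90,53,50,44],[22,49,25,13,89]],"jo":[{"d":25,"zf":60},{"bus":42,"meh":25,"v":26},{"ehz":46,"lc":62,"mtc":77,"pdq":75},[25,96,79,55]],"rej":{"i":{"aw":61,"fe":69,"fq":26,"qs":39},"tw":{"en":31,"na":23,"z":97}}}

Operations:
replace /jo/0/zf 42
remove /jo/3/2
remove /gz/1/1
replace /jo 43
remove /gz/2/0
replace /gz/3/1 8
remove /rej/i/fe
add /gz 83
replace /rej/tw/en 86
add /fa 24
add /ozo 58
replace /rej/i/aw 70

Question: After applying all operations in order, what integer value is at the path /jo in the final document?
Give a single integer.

Answer: 43

Derivation:
After op 1 (replace /jo/0/zf 42): {"gz":[{"aj":81,"ylk":22,"yrl":7},[10,62],[90,53,50,44],[22,49,25,13,89]],"jo":[{"d":25,"zf":42},{"bus":42,"meh":25,"v":26},{"ehz":46,"lc":62,"mtc":77,"pdq":75},[25,96,79,55]],"rej":{"i":{"aw":61,"fe":69,"fq":26,"qs":39},"tw":{"en":31,"na":23,"z":97}}}
After op 2 (remove /jo/3/2): {"gz":[{"aj":81,"ylk":22,"yrl":7},[10,62],[90,53,50,44],[22,49,25,13,89]],"jo":[{"d":25,"zf":42},{"bus":42,"meh":25,"v":26},{"ehz":46,"lc":62,"mtc":77,"pdq":75},[25,96,55]],"rej":{"i":{"aw":61,"fe":69,"fq":26,"qs":39},"tw":{"en":31,"na":23,"z":97}}}
After op 3 (remove /gz/1/1): {"gz":[{"aj":81,"ylk":22,"yrl":7},[10],[90,53,50,44],[22,49,25,13,89]],"jo":[{"d":25,"zf":42},{"bus":42,"meh":25,"v":26},{"ehz":46,"lc":62,"mtc":77,"pdq":75},[25,96,55]],"rej":{"i":{"aw":61,"fe":69,"fq":26,"qs":39},"tw":{"en":31,"na":23,"z":97}}}
After op 4 (replace /jo 43): {"gz":[{"aj":81,"ylk":22,"yrl":7},[10],[90,53,50,44],[22,49,25,13,89]],"jo":43,"rej":{"i":{"aw":61,"fe":69,"fq":26,"qs":39},"tw":{"en":31,"na":23,"z":97}}}
After op 5 (remove /gz/2/0): {"gz":[{"aj":81,"ylk":22,"yrl":7},[10],[53,50,44],[22,49,25,13,89]],"jo":43,"rej":{"i":{"aw":61,"fe":69,"fq":26,"qs":39},"tw":{"en":31,"na":23,"z":97}}}
After op 6 (replace /gz/3/1 8): {"gz":[{"aj":81,"ylk":22,"yrl":7},[10],[53,50,44],[22,8,25,13,89]],"jo":43,"rej":{"i":{"aw":61,"fe":69,"fq":26,"qs":39},"tw":{"en":31,"na":23,"z":97}}}
After op 7 (remove /rej/i/fe): {"gz":[{"aj":81,"ylk":22,"yrl":7},[10],[53,50,44],[22,8,25,13,89]],"jo":43,"rej":{"i":{"aw":61,"fq":26,"qs":39},"tw":{"en":31,"na":23,"z":97}}}
After op 8 (add /gz 83): {"gz":83,"jo":43,"rej":{"i":{"aw":61,"fq":26,"qs":39},"tw":{"en":31,"na":23,"z":97}}}
After op 9 (replace /rej/tw/en 86): {"gz":83,"jo":43,"rej":{"i":{"aw":61,"fq":26,"qs":39},"tw":{"en":86,"na":23,"z":97}}}
After op 10 (add /fa 24): {"fa":24,"gz":83,"jo":43,"rej":{"i":{"aw":61,"fq":26,"qs":39},"tw":{"en":86,"na":23,"z":97}}}
After op 11 (add /ozo 58): {"fa":24,"gz":83,"jo":43,"ozo":58,"rej":{"i":{"aw":61,"fq":26,"qs":39},"tw":{"en":86,"na":23,"z":97}}}
After op 12 (replace /rej/i/aw 70): {"fa":24,"gz":83,"jo":43,"ozo":58,"rej":{"i":{"aw":70,"fq":26,"qs":39},"tw":{"en":86,"na":23,"z":97}}}
Value at /jo: 43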